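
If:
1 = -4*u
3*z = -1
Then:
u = -1/4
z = -1/3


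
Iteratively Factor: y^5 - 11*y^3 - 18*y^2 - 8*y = (y)*(y^4 - 11*y^2 - 18*y - 8) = y*(y + 1)*(y^3 - y^2 - 10*y - 8) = y*(y - 4)*(y + 1)*(y^2 + 3*y + 2) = y*(y - 4)*(y + 1)*(y + 2)*(y + 1)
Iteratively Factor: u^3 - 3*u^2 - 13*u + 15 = (u + 3)*(u^2 - 6*u + 5) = (u - 1)*(u + 3)*(u - 5)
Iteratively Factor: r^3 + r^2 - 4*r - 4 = (r + 1)*(r^2 - 4) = (r - 2)*(r + 1)*(r + 2)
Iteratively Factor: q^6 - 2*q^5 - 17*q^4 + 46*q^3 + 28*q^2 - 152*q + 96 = (q - 3)*(q^5 + q^4 - 14*q^3 + 4*q^2 + 40*q - 32) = (q - 3)*(q + 4)*(q^4 - 3*q^3 - 2*q^2 + 12*q - 8) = (q - 3)*(q - 2)*(q + 4)*(q^3 - q^2 - 4*q + 4) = (q - 3)*(q - 2)^2*(q + 4)*(q^2 + q - 2) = (q - 3)*(q - 2)^2*(q - 1)*(q + 4)*(q + 2)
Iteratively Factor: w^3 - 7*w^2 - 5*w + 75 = (w - 5)*(w^2 - 2*w - 15) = (w - 5)*(w + 3)*(w - 5)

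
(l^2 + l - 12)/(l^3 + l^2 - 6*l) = (l^2 + l - 12)/(l*(l^2 + l - 6))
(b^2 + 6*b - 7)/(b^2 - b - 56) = (b - 1)/(b - 8)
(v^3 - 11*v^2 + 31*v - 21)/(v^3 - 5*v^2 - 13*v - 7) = (v^2 - 4*v + 3)/(v^2 + 2*v + 1)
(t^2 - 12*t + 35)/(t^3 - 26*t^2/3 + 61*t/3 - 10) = 3*(t - 7)/(3*t^2 - 11*t + 6)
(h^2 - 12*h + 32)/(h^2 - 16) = (h - 8)/(h + 4)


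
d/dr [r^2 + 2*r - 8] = 2*r + 2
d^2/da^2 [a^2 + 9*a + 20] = 2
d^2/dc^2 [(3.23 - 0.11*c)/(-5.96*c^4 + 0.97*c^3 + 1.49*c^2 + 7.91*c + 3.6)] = (46.888512*c^7 - 2304.870272*c^6 + 554.95821*c^5 + 511.905846*c^4 + 580.405836*c^3 - 1027.966464*c^2 - 164.276022*c - 375.803206)/(211.708736*c^12 - 103.367856*c^11 - 141.95826*c^10 - 792.156313*c^9 - 73.7679630000001*c^8 + 517.549656*c^7 + 1228.470661*c^6 + 752.327136*c^5 - 237.662007*c^4 - 787.202711*c^3 - 733.66668*c^2 - 307.5408*c - 46.656)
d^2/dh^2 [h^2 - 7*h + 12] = 2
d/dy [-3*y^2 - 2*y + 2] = -6*y - 2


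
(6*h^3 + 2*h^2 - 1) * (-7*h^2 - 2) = -42*h^5 - 14*h^4 - 12*h^3 + 3*h^2 + 2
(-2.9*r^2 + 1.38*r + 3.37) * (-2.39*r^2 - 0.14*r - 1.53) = 6.931*r^4 - 2.8922*r^3 - 3.8105*r^2 - 2.5832*r - 5.1561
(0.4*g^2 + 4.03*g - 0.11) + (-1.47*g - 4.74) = 0.4*g^2 + 2.56*g - 4.85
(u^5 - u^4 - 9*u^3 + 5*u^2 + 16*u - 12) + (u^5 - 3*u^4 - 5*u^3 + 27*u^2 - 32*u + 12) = 2*u^5 - 4*u^4 - 14*u^3 + 32*u^2 - 16*u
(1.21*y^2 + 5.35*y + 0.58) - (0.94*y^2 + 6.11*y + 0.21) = 0.27*y^2 - 0.760000000000001*y + 0.37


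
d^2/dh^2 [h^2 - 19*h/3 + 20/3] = 2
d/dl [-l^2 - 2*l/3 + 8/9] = -2*l - 2/3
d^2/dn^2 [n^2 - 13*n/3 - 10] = 2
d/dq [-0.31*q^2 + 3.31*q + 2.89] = 3.31 - 0.62*q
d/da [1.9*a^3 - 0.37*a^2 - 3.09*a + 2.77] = 5.7*a^2 - 0.74*a - 3.09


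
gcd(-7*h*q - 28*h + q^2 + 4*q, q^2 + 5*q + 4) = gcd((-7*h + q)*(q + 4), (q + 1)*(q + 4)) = q + 4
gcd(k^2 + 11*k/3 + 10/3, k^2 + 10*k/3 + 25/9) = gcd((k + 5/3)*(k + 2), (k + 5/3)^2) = k + 5/3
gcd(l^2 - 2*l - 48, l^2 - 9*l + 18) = 1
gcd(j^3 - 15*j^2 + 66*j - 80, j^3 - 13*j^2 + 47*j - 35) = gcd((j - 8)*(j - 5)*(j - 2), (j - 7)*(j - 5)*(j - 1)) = j - 5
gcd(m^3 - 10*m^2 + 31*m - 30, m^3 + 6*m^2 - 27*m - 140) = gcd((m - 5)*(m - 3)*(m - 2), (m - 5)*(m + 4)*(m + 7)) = m - 5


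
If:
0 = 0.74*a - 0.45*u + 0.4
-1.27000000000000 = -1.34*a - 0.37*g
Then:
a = 0.608108108108108*u - 0.540540540540541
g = 5.39006574141709 - 2.20233747260774*u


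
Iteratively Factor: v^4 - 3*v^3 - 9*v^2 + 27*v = (v)*(v^3 - 3*v^2 - 9*v + 27) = v*(v - 3)*(v^2 - 9) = v*(v - 3)^2*(v + 3)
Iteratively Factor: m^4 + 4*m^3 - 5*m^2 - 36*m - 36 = (m - 3)*(m^3 + 7*m^2 + 16*m + 12) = (m - 3)*(m + 2)*(m^2 + 5*m + 6) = (m - 3)*(m + 2)*(m + 3)*(m + 2)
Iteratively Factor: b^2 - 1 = (b - 1)*(b + 1)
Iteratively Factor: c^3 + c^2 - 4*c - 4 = (c + 2)*(c^2 - c - 2) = (c + 1)*(c + 2)*(c - 2)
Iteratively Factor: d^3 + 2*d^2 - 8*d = (d)*(d^2 + 2*d - 8) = d*(d - 2)*(d + 4)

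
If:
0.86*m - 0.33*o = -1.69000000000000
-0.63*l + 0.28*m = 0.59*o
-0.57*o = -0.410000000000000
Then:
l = -1.42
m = -1.69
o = 0.72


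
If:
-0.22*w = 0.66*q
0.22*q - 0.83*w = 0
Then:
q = 0.00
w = 0.00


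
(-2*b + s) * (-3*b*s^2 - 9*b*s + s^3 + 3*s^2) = 6*b^2*s^2 + 18*b^2*s - 5*b*s^3 - 15*b*s^2 + s^4 + 3*s^3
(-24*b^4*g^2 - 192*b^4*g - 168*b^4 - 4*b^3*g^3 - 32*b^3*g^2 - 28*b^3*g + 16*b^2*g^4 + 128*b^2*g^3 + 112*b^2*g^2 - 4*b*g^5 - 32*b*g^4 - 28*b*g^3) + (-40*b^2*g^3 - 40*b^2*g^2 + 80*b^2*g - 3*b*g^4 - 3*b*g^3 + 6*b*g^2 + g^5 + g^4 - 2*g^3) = -24*b^4*g^2 - 192*b^4*g - 168*b^4 - 4*b^3*g^3 - 32*b^3*g^2 - 28*b^3*g + 16*b^2*g^4 + 88*b^2*g^3 + 72*b^2*g^2 + 80*b^2*g - 4*b*g^5 - 35*b*g^4 - 31*b*g^3 + 6*b*g^2 + g^5 + g^4 - 2*g^3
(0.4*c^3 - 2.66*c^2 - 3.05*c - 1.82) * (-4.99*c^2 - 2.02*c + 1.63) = -1.996*c^5 + 12.4654*c^4 + 21.2447*c^3 + 10.907*c^2 - 1.2951*c - 2.9666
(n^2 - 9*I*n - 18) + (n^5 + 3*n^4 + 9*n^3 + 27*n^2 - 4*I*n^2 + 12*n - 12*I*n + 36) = n^5 + 3*n^4 + 9*n^3 + 28*n^2 - 4*I*n^2 + 12*n - 21*I*n + 18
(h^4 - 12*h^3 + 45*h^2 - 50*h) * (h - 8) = h^5 - 20*h^4 + 141*h^3 - 410*h^2 + 400*h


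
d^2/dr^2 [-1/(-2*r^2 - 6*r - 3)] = 4*(-2*r^2 - 6*r + 2*(2*r + 3)^2 - 3)/(2*r^2 + 6*r + 3)^3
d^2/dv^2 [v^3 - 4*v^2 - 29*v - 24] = 6*v - 8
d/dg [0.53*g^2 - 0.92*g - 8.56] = 1.06*g - 0.92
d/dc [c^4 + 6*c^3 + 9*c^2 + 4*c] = 4*c^3 + 18*c^2 + 18*c + 4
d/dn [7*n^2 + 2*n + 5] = 14*n + 2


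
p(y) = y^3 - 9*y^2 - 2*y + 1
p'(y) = 3*y^2 - 18*y - 2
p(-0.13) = 1.11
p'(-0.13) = 0.39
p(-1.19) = -11.05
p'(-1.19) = 23.67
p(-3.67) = -162.31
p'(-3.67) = 104.47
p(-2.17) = -47.26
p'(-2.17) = 51.19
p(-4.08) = -208.57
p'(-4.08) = 121.38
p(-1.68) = -25.78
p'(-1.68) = 36.71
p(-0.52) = -0.53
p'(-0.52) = 8.17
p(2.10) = -33.63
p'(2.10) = -26.57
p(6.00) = -119.00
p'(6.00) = -2.00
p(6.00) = -119.00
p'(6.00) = -2.00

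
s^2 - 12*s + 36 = (s - 6)^2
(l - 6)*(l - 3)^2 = l^3 - 12*l^2 + 45*l - 54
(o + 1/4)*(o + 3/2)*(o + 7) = o^3 + 35*o^2/4 + 101*o/8 + 21/8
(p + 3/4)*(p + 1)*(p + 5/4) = p^3 + 3*p^2 + 47*p/16 + 15/16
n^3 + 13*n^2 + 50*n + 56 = (n + 2)*(n + 4)*(n + 7)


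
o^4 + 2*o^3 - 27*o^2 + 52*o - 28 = (o - 2)^2*(o - 1)*(o + 7)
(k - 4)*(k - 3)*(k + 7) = k^3 - 37*k + 84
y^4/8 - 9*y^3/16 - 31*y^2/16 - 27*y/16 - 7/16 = (y/4 + 1/4)*(y/2 + 1/4)*(y - 7)*(y + 1)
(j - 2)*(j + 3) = j^2 + j - 6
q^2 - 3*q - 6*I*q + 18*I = (q - 3)*(q - 6*I)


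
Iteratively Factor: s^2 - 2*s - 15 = (s - 5)*(s + 3)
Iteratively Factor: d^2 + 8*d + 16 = (d + 4)*(d + 4)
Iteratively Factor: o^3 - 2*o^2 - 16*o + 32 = (o + 4)*(o^2 - 6*o + 8) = (o - 2)*(o + 4)*(o - 4)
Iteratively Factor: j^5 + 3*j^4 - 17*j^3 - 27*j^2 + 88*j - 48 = (j - 1)*(j^4 + 4*j^3 - 13*j^2 - 40*j + 48) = (j - 3)*(j - 1)*(j^3 + 7*j^2 + 8*j - 16) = (j - 3)*(j - 1)*(j + 4)*(j^2 + 3*j - 4) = (j - 3)*(j - 1)*(j + 4)^2*(j - 1)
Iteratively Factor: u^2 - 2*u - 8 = (u - 4)*(u + 2)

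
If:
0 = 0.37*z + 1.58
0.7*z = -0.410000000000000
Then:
No Solution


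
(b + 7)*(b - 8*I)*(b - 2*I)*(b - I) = b^4 + 7*b^3 - 11*I*b^3 - 26*b^2 - 77*I*b^2 - 182*b + 16*I*b + 112*I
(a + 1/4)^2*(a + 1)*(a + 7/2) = a^4 + 5*a^3 + 93*a^2/16 + 65*a/32 + 7/32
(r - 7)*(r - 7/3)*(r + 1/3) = r^3 - 9*r^2 + 119*r/9 + 49/9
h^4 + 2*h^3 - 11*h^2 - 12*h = h*(h - 3)*(h + 1)*(h + 4)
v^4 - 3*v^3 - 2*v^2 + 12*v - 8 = (v - 2)^2*(v - 1)*(v + 2)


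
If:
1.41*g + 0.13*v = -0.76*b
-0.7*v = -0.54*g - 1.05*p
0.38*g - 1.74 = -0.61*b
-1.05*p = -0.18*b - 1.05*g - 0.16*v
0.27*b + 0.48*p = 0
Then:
No Solution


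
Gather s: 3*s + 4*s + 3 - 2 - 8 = 7*s - 7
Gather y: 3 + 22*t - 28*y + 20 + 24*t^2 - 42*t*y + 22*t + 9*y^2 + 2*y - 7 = 24*t^2 + 44*t + 9*y^2 + y*(-42*t - 26) + 16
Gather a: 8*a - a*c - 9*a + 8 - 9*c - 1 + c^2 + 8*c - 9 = a*(-c - 1) + c^2 - c - 2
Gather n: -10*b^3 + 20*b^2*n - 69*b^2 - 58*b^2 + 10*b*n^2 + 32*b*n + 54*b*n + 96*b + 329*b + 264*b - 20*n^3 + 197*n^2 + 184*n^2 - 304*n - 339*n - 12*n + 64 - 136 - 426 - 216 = -10*b^3 - 127*b^2 + 689*b - 20*n^3 + n^2*(10*b + 381) + n*(20*b^2 + 86*b - 655) - 714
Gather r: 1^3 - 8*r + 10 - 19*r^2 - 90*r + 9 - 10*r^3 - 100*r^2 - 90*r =-10*r^3 - 119*r^2 - 188*r + 20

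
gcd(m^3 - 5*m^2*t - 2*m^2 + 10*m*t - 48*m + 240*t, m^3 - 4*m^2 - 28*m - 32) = m - 8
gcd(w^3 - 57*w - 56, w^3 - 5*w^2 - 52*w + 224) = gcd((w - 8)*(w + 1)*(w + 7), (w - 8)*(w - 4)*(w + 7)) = w^2 - w - 56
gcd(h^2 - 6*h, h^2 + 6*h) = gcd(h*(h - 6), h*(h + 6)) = h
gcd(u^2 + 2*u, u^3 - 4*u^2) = u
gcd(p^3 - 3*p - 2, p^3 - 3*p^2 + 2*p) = p - 2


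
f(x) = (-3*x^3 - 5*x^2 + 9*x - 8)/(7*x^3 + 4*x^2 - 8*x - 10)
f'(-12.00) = 0.00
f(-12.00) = -0.38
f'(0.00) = -1.54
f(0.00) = 0.80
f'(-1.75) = 2.20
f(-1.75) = 1.08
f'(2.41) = 0.17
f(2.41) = -0.62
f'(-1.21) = 4.64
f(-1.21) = 3.04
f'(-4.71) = 0.06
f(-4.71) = -0.25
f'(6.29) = 0.01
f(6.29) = -0.49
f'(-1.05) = 2.89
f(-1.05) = 3.68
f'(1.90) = 0.63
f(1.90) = -0.79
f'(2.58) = 0.13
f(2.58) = -0.60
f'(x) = (-21*x^2 - 8*x + 8)*(-3*x^3 - 5*x^2 + 9*x - 8)/(7*x^3 + 4*x^2 - 8*x - 10)^2 + (-9*x^2 - 10*x + 9)/(7*x^3 + 4*x^2 - 8*x - 10) = (23*x^4 - 78*x^3 + 262*x^2 + 164*x - 154)/(49*x^6 + 56*x^5 - 96*x^4 - 204*x^3 - 16*x^2 + 160*x + 100)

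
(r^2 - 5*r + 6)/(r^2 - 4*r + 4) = (r - 3)/(r - 2)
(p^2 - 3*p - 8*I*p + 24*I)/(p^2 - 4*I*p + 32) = (p - 3)/(p + 4*I)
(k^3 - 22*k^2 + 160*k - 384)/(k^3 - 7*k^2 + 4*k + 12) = (k^2 - 16*k + 64)/(k^2 - k - 2)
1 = 1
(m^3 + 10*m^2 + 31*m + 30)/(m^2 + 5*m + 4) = (m^3 + 10*m^2 + 31*m + 30)/(m^2 + 5*m + 4)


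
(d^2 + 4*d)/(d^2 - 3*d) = (d + 4)/(d - 3)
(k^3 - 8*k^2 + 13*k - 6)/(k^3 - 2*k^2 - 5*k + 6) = (k^2 - 7*k + 6)/(k^2 - k - 6)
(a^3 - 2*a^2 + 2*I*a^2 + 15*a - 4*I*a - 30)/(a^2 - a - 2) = (a^2 + 2*I*a + 15)/(a + 1)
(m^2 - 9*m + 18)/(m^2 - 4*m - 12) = (m - 3)/(m + 2)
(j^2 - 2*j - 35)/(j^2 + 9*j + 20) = (j - 7)/(j + 4)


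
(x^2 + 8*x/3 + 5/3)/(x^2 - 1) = (x + 5/3)/(x - 1)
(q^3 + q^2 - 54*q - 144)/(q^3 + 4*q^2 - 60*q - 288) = (q + 3)/(q + 6)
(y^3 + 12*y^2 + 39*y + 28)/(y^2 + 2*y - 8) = (y^2 + 8*y + 7)/(y - 2)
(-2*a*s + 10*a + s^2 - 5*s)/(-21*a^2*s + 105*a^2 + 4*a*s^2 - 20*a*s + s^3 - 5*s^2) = (-2*a + s)/(-21*a^2 + 4*a*s + s^2)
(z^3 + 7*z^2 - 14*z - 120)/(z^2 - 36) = (z^2 + z - 20)/(z - 6)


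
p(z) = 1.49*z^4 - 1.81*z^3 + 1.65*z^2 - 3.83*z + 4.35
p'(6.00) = 1107.85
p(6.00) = 1580.85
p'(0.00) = -3.83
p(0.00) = 4.35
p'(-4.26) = -577.19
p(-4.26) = 681.25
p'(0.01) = -3.80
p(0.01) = 4.31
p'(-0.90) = -15.54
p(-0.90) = 11.43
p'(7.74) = 2459.98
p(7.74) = 4581.78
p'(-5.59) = -1233.03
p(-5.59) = 1848.39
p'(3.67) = 229.75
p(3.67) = 193.35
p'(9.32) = 4380.23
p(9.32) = 9888.84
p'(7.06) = 1846.12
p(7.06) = 3124.35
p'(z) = 5.96*z^3 - 5.43*z^2 + 3.3*z - 3.83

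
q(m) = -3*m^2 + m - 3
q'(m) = 1 - 6*m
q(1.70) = -9.97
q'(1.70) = -9.20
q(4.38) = -56.17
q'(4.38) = -25.28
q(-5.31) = -92.90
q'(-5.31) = 32.86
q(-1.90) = -15.73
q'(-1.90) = 12.40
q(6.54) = -124.77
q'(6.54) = -38.24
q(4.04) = -47.92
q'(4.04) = -23.24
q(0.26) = -2.94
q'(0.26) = -0.56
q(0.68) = -3.71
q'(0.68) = -3.08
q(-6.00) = -117.00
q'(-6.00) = 37.00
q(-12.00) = -447.00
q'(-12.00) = 73.00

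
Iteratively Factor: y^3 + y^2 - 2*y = (y)*(y^2 + y - 2) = y*(y - 1)*(y + 2)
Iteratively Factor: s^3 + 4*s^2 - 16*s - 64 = (s + 4)*(s^2 - 16) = (s - 4)*(s + 4)*(s + 4)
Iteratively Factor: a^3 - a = (a)*(a^2 - 1) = a*(a + 1)*(a - 1)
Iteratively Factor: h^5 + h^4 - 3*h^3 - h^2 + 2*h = (h - 1)*(h^4 + 2*h^3 - h^2 - 2*h) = (h - 1)*(h + 1)*(h^3 + h^2 - 2*h) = (h - 1)*(h + 1)*(h + 2)*(h^2 - h) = (h - 1)^2*(h + 1)*(h + 2)*(h)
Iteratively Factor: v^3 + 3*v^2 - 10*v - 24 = (v + 2)*(v^2 + v - 12) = (v - 3)*(v + 2)*(v + 4)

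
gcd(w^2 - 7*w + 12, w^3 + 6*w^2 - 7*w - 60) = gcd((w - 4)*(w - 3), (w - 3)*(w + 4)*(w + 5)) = w - 3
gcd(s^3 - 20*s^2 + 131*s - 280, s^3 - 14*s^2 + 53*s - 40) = s^2 - 13*s + 40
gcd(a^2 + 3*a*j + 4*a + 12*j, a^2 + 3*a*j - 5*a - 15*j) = a + 3*j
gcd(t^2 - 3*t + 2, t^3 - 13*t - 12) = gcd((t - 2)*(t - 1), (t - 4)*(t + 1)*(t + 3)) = 1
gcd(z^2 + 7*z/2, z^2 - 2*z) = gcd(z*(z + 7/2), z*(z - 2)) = z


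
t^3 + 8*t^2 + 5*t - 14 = (t - 1)*(t + 2)*(t + 7)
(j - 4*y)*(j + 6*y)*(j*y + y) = j^3*y + 2*j^2*y^2 + j^2*y - 24*j*y^3 + 2*j*y^2 - 24*y^3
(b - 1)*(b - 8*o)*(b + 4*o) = b^3 - 4*b^2*o - b^2 - 32*b*o^2 + 4*b*o + 32*o^2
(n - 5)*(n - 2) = n^2 - 7*n + 10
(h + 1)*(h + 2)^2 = h^3 + 5*h^2 + 8*h + 4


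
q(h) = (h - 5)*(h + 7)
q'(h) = 2*h + 2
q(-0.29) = -35.50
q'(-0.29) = 1.42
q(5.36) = 4.45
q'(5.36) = 12.72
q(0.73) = -33.01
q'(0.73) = 3.46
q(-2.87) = -32.50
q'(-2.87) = -3.74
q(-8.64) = 22.37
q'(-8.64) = -15.28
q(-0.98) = -36.00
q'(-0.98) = 0.04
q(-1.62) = -35.62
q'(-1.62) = -1.24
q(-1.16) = -35.97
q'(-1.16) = -0.32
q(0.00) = -35.00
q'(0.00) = 2.00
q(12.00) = 133.00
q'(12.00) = 26.00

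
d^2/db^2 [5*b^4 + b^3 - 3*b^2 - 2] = 60*b^2 + 6*b - 6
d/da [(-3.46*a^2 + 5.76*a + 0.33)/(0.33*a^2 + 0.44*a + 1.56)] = (-3.4232*a^2 - 11.013*a + 8.8404)/(0.1089*a^4 + 0.2904*a^3 + 1.2232*a^2 + 1.3728*a + 2.4336)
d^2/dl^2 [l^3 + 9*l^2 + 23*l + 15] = 6*l + 18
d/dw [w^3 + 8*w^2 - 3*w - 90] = 3*w^2 + 16*w - 3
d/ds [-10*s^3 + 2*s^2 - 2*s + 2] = -30*s^2 + 4*s - 2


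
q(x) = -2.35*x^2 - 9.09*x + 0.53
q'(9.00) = -51.39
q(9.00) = -271.63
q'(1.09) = -14.21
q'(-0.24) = -7.96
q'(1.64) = -16.80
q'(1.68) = -16.99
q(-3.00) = 6.65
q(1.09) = -12.17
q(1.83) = -23.97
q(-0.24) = 2.58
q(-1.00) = 7.27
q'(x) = -4.7*x - 9.09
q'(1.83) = -17.69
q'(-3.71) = 8.35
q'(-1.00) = -4.39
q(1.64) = -20.70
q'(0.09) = -9.51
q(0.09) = -0.31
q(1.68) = -21.37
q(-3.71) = 1.91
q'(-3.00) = 5.01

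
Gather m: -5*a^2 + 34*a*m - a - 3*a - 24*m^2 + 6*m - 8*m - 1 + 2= -5*a^2 - 4*a - 24*m^2 + m*(34*a - 2) + 1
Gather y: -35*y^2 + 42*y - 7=-35*y^2 + 42*y - 7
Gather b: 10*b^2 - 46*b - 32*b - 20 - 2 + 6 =10*b^2 - 78*b - 16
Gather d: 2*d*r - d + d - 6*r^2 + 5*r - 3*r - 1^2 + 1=2*d*r - 6*r^2 + 2*r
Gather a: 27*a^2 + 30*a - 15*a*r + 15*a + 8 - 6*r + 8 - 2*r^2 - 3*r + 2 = 27*a^2 + a*(45 - 15*r) - 2*r^2 - 9*r + 18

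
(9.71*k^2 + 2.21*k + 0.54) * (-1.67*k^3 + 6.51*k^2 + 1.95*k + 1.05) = -16.2157*k^5 + 59.5214*k^4 + 32.4198*k^3 + 18.0204*k^2 + 3.3735*k + 0.567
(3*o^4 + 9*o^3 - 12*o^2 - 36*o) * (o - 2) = 3*o^5 + 3*o^4 - 30*o^3 - 12*o^2 + 72*o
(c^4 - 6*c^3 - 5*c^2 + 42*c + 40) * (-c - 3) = -c^5 + 3*c^4 + 23*c^3 - 27*c^2 - 166*c - 120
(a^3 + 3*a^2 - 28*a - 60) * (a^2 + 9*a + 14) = a^5 + 12*a^4 + 13*a^3 - 270*a^2 - 932*a - 840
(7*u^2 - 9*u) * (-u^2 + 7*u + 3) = -7*u^4 + 58*u^3 - 42*u^2 - 27*u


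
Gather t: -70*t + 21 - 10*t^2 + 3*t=-10*t^2 - 67*t + 21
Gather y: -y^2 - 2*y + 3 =-y^2 - 2*y + 3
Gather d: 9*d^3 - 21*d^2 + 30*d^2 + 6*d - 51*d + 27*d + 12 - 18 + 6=9*d^3 + 9*d^2 - 18*d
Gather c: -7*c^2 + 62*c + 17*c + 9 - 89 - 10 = -7*c^2 + 79*c - 90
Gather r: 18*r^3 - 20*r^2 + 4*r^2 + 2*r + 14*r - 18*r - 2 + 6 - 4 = 18*r^3 - 16*r^2 - 2*r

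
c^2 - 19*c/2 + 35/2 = (c - 7)*(c - 5/2)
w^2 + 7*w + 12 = (w + 3)*(w + 4)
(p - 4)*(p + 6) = p^2 + 2*p - 24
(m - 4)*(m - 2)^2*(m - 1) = m^4 - 9*m^3 + 28*m^2 - 36*m + 16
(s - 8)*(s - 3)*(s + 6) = s^3 - 5*s^2 - 42*s + 144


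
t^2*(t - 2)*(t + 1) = t^4 - t^3 - 2*t^2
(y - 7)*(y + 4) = y^2 - 3*y - 28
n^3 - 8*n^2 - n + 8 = (n - 8)*(n - 1)*(n + 1)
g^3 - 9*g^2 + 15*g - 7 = (g - 7)*(g - 1)^2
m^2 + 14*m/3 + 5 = (m + 5/3)*(m + 3)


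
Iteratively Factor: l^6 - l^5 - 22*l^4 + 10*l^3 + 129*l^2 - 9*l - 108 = (l - 1)*(l^5 - 22*l^3 - 12*l^2 + 117*l + 108) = (l - 4)*(l - 1)*(l^4 + 4*l^3 - 6*l^2 - 36*l - 27) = (l - 4)*(l - 1)*(l + 3)*(l^3 + l^2 - 9*l - 9) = (l - 4)*(l - 3)*(l - 1)*(l + 3)*(l^2 + 4*l + 3) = (l - 4)*(l - 3)*(l - 1)*(l + 3)^2*(l + 1)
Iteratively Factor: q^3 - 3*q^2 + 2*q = (q - 1)*(q^2 - 2*q) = q*(q - 1)*(q - 2)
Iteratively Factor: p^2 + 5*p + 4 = (p + 4)*(p + 1)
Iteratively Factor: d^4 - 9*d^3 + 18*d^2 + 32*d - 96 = (d - 4)*(d^3 - 5*d^2 - 2*d + 24) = (d - 4)^2*(d^2 - d - 6) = (d - 4)^2*(d + 2)*(d - 3)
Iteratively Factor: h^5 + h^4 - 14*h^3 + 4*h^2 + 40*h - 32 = (h + 2)*(h^4 - h^3 - 12*h^2 + 28*h - 16) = (h - 2)*(h + 2)*(h^3 + h^2 - 10*h + 8) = (h - 2)*(h + 2)*(h + 4)*(h^2 - 3*h + 2) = (h - 2)^2*(h + 2)*(h + 4)*(h - 1)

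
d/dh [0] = 0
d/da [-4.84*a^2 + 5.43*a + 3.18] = 5.43 - 9.68*a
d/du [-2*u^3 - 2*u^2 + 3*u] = -6*u^2 - 4*u + 3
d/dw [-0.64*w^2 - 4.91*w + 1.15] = -1.28*w - 4.91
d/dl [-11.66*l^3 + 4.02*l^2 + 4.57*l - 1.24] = -34.98*l^2 + 8.04*l + 4.57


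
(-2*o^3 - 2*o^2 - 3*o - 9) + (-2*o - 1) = -2*o^3 - 2*o^2 - 5*o - 10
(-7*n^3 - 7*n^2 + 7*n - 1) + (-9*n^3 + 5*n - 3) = -16*n^3 - 7*n^2 + 12*n - 4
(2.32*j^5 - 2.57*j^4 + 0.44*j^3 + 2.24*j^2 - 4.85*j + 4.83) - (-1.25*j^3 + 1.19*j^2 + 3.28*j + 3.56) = 2.32*j^5 - 2.57*j^4 + 1.69*j^3 + 1.05*j^2 - 8.13*j + 1.27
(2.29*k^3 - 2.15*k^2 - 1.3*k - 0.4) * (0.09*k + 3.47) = 0.2061*k^4 + 7.7528*k^3 - 7.5775*k^2 - 4.547*k - 1.388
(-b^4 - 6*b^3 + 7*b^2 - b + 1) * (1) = -b^4 - 6*b^3 + 7*b^2 - b + 1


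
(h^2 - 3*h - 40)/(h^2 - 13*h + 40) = (h + 5)/(h - 5)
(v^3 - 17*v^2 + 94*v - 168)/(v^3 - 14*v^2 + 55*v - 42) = (v - 4)/(v - 1)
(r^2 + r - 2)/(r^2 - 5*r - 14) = (r - 1)/(r - 7)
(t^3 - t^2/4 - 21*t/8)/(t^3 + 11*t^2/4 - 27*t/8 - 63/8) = t/(t + 3)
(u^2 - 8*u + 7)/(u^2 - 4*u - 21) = (u - 1)/(u + 3)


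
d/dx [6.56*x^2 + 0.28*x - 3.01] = 13.12*x + 0.28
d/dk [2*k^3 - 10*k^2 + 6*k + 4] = 6*k^2 - 20*k + 6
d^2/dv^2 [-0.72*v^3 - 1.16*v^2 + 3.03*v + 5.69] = -4.32*v - 2.32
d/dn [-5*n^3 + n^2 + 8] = n*(2 - 15*n)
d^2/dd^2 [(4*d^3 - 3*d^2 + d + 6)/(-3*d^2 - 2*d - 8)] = 2*(53*d^3 - 570*d^2 - 804*d + 328)/(27*d^6 + 54*d^5 + 252*d^4 + 296*d^3 + 672*d^2 + 384*d + 512)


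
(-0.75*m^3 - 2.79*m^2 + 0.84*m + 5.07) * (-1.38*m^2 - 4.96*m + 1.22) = 1.035*m^5 + 7.5702*m^4 + 11.7642*m^3 - 14.5668*m^2 - 24.1224*m + 6.1854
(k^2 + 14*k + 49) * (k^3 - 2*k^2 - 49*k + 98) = k^5 + 12*k^4 - 28*k^3 - 686*k^2 - 1029*k + 4802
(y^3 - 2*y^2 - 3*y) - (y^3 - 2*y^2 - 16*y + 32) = 13*y - 32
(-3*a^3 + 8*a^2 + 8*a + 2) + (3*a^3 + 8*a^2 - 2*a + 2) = 16*a^2 + 6*a + 4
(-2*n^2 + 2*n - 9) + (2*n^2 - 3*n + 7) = -n - 2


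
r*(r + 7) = r^2 + 7*r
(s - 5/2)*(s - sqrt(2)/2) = s^2 - 5*s/2 - sqrt(2)*s/2 + 5*sqrt(2)/4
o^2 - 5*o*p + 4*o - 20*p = (o + 4)*(o - 5*p)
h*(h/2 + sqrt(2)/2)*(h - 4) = h^3/2 - 2*h^2 + sqrt(2)*h^2/2 - 2*sqrt(2)*h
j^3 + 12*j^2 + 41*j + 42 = (j + 2)*(j + 3)*(j + 7)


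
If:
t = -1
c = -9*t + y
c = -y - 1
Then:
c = 4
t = -1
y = -5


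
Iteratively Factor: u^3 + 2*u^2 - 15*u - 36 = (u + 3)*(u^2 - u - 12) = (u - 4)*(u + 3)*(u + 3)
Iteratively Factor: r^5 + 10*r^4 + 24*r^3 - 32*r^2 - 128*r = (r - 2)*(r^4 + 12*r^3 + 48*r^2 + 64*r) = r*(r - 2)*(r^3 + 12*r^2 + 48*r + 64) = r*(r - 2)*(r + 4)*(r^2 + 8*r + 16) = r*(r - 2)*(r + 4)^2*(r + 4)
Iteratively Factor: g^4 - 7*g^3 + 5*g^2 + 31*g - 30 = (g + 2)*(g^3 - 9*g^2 + 23*g - 15) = (g - 1)*(g + 2)*(g^2 - 8*g + 15) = (g - 3)*(g - 1)*(g + 2)*(g - 5)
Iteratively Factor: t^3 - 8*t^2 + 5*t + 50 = (t + 2)*(t^2 - 10*t + 25) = (t - 5)*(t + 2)*(t - 5)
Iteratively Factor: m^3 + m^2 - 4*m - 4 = (m - 2)*(m^2 + 3*m + 2) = (m - 2)*(m + 2)*(m + 1)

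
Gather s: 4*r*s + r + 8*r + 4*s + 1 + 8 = 9*r + s*(4*r + 4) + 9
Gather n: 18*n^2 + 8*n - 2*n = 18*n^2 + 6*n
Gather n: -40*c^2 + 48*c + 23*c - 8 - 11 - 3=-40*c^2 + 71*c - 22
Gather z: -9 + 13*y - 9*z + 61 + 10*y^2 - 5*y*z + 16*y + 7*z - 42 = 10*y^2 + 29*y + z*(-5*y - 2) + 10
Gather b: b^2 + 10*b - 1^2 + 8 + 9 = b^2 + 10*b + 16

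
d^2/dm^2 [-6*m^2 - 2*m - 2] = -12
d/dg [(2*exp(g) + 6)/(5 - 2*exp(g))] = 22*exp(g)/(2*exp(g) - 5)^2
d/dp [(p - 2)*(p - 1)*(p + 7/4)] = 3*p^2 - 5*p/2 - 13/4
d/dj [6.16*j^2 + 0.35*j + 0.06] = 12.32*j + 0.35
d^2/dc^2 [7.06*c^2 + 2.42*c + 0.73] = 14.1200000000000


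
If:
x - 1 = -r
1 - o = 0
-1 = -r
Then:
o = 1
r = 1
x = 0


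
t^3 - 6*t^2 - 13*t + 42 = (t - 7)*(t - 2)*(t + 3)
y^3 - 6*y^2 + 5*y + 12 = (y - 4)*(y - 3)*(y + 1)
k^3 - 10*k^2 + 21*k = k*(k - 7)*(k - 3)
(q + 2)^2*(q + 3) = q^3 + 7*q^2 + 16*q + 12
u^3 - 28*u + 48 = (u - 4)*(u - 2)*(u + 6)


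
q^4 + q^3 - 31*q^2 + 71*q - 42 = (q - 3)*(q - 2)*(q - 1)*(q + 7)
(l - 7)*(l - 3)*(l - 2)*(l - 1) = l^4 - 13*l^3 + 53*l^2 - 83*l + 42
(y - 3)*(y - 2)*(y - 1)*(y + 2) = y^4 - 4*y^3 - y^2 + 16*y - 12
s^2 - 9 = (s - 3)*(s + 3)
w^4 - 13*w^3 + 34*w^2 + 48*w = w*(w - 8)*(w - 6)*(w + 1)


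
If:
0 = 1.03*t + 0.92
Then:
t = -0.89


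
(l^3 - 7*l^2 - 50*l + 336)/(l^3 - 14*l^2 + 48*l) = (l + 7)/l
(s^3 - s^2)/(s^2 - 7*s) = s*(s - 1)/(s - 7)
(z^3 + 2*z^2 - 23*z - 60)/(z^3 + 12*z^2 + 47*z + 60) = (z - 5)/(z + 5)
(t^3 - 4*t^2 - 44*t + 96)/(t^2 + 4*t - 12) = t - 8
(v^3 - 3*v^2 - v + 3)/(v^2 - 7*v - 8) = (v^2 - 4*v + 3)/(v - 8)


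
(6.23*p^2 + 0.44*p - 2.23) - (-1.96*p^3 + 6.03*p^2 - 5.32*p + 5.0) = 1.96*p^3 + 0.2*p^2 + 5.76*p - 7.23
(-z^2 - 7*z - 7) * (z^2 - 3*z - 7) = -z^4 - 4*z^3 + 21*z^2 + 70*z + 49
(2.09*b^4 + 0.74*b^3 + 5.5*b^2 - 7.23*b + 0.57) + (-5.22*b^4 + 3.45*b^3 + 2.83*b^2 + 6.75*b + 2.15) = -3.13*b^4 + 4.19*b^3 + 8.33*b^2 - 0.48*b + 2.72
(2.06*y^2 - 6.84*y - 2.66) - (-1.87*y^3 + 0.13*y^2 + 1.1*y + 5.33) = 1.87*y^3 + 1.93*y^2 - 7.94*y - 7.99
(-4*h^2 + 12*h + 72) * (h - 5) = -4*h^3 + 32*h^2 + 12*h - 360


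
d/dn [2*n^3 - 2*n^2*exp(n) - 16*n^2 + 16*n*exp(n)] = -2*n^2*exp(n) + 6*n^2 + 12*n*exp(n) - 32*n + 16*exp(n)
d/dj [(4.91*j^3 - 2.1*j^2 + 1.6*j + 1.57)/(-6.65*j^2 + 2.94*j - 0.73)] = (-32.6515*j^4 + 28.8708*j^3 - 6.2869*j^2 + 23.947*j - 5.7838)/(44.2225*j^4 - 39.102*j^3 + 18.3526*j^2 - 4.2924*j + 0.5329)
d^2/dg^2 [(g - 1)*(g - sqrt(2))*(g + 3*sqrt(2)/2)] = 6*g - 2 + sqrt(2)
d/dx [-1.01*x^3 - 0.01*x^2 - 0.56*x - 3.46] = -3.03*x^2 - 0.02*x - 0.56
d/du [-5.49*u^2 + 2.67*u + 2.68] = 2.67 - 10.98*u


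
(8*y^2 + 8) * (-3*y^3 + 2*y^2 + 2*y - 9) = -24*y^5 + 16*y^4 - 8*y^3 - 56*y^2 + 16*y - 72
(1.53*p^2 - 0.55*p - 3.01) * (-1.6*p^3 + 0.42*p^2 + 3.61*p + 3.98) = -2.448*p^5 + 1.5226*p^4 + 10.1083*p^3 + 2.8397*p^2 - 13.0551*p - 11.9798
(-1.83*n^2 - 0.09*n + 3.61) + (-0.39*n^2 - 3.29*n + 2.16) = -2.22*n^2 - 3.38*n + 5.77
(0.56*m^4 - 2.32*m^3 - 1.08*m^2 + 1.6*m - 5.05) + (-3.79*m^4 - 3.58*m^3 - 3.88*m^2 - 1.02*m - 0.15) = -3.23*m^4 - 5.9*m^3 - 4.96*m^2 + 0.58*m - 5.2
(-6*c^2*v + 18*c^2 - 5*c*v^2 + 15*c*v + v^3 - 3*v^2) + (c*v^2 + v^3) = -6*c^2*v + 18*c^2 - 4*c*v^2 + 15*c*v + 2*v^3 - 3*v^2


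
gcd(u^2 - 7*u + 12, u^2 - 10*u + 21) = u - 3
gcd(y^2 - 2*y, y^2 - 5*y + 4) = 1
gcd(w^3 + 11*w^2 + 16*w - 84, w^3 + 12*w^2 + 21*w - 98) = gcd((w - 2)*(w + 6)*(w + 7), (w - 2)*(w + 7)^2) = w^2 + 5*w - 14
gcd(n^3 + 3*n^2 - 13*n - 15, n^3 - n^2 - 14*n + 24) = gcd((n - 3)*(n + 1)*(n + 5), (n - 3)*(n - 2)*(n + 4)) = n - 3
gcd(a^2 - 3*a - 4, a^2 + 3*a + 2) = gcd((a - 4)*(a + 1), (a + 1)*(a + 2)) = a + 1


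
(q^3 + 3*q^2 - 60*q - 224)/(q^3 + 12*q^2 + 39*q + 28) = (q - 8)/(q + 1)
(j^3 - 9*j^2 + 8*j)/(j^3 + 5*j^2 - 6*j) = (j - 8)/(j + 6)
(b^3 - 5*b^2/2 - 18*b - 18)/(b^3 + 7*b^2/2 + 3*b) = (b - 6)/b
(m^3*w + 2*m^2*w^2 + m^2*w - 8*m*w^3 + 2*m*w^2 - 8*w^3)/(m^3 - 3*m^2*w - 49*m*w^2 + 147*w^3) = w*(m^3 + 2*m^2*w + m^2 - 8*m*w^2 + 2*m*w - 8*w^2)/(m^3 - 3*m^2*w - 49*m*w^2 + 147*w^3)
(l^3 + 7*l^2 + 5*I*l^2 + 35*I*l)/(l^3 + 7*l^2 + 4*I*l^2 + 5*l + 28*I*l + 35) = l/(l - I)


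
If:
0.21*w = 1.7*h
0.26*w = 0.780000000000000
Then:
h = 0.37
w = 3.00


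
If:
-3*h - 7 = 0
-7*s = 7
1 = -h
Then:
No Solution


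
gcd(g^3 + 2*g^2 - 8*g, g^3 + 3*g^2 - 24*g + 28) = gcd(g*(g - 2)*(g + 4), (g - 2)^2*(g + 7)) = g - 2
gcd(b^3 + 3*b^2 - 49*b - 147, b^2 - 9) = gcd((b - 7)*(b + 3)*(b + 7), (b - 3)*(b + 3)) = b + 3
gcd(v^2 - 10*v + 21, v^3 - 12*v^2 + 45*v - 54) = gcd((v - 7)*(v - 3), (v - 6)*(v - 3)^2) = v - 3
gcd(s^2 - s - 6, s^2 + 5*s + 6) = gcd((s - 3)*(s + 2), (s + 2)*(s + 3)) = s + 2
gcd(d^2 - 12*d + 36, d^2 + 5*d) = 1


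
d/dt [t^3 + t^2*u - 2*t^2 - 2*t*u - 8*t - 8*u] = 3*t^2 + 2*t*u - 4*t - 2*u - 8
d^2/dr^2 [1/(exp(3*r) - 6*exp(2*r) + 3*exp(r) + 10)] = 3*((-3*exp(2*r) + 8*exp(r) - 1)*(exp(3*r) - 6*exp(2*r) + 3*exp(r) + 10) + 6*(exp(2*r) - 4*exp(r) + 1)^2*exp(r))*exp(r)/(exp(3*r) - 6*exp(2*r) + 3*exp(r) + 10)^3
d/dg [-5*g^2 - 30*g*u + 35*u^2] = -10*g - 30*u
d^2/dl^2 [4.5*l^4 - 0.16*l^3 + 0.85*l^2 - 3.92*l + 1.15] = 54.0*l^2 - 0.96*l + 1.7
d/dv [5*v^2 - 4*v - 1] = 10*v - 4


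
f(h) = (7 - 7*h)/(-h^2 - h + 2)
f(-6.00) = -1.75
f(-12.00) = -0.70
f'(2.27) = -0.38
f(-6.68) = -1.50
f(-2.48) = -14.58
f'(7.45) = -0.08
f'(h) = (7 - 7*h)*(2*h + 1)/(-h^2 - h + 2)^2 - 7/(-h^2 - h + 2)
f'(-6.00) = -0.44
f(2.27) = 1.64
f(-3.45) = -4.83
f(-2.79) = -8.86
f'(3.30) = -0.25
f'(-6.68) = -0.32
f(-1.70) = 23.33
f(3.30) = 1.32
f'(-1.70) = -77.78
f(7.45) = 0.74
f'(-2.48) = -30.38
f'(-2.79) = -11.22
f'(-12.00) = -0.07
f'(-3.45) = -3.33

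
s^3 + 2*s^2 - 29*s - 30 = (s - 5)*(s + 1)*(s + 6)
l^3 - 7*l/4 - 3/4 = (l - 3/2)*(l + 1/2)*(l + 1)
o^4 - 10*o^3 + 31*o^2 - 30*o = o*(o - 5)*(o - 3)*(o - 2)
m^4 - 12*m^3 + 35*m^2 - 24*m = m*(m - 8)*(m - 3)*(m - 1)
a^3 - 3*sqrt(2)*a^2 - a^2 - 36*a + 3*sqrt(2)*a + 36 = (a - 1)*(a - 6*sqrt(2))*(a + 3*sqrt(2))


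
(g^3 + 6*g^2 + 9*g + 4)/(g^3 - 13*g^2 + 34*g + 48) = (g^2 + 5*g + 4)/(g^2 - 14*g + 48)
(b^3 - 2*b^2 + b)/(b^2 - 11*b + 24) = b*(b^2 - 2*b + 1)/(b^2 - 11*b + 24)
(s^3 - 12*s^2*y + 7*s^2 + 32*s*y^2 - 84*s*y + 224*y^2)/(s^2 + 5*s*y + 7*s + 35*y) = (s^2 - 12*s*y + 32*y^2)/(s + 5*y)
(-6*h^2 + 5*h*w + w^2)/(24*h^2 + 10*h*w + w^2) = (-h + w)/(4*h + w)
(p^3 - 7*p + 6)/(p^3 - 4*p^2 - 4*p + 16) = (p^2 + 2*p - 3)/(p^2 - 2*p - 8)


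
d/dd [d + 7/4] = 1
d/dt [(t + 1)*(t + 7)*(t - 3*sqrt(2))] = 3*t^2 - 6*sqrt(2)*t + 16*t - 24*sqrt(2) + 7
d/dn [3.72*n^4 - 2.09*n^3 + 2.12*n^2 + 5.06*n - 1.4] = 14.88*n^3 - 6.27*n^2 + 4.24*n + 5.06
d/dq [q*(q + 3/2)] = 2*q + 3/2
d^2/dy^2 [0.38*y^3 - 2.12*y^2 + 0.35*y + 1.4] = 2.28*y - 4.24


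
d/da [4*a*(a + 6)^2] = 12*(a + 2)*(a + 6)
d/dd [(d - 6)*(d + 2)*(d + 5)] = 3*d^2 + 2*d - 32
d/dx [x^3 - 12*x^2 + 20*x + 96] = 3*x^2 - 24*x + 20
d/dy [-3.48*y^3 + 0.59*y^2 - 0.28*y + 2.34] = -10.44*y^2 + 1.18*y - 0.28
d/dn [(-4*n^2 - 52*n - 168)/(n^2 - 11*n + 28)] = 8*(12*n^2 + 14*n - 413)/(n^4 - 22*n^3 + 177*n^2 - 616*n + 784)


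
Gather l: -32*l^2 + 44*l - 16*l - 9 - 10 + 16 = -32*l^2 + 28*l - 3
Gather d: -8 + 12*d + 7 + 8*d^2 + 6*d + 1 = 8*d^2 + 18*d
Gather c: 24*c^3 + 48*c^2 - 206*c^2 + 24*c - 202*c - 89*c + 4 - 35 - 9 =24*c^3 - 158*c^2 - 267*c - 40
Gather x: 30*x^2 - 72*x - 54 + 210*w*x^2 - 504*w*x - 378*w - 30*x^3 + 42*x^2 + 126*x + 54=-378*w - 30*x^3 + x^2*(210*w + 72) + x*(54 - 504*w)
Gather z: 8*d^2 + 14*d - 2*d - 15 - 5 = 8*d^2 + 12*d - 20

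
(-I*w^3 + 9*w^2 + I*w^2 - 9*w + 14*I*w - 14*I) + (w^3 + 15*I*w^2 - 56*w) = w^3 - I*w^3 + 9*w^2 + 16*I*w^2 - 65*w + 14*I*w - 14*I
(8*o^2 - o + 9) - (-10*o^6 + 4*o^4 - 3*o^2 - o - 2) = 10*o^6 - 4*o^4 + 11*o^2 + 11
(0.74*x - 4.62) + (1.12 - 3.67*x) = -2.93*x - 3.5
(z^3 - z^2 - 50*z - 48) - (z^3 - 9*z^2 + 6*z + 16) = 8*z^2 - 56*z - 64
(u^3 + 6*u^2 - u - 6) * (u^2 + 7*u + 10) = u^5 + 13*u^4 + 51*u^3 + 47*u^2 - 52*u - 60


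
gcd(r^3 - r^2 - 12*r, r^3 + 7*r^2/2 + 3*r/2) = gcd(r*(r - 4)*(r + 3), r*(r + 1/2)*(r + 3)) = r^2 + 3*r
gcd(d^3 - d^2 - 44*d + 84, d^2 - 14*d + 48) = d - 6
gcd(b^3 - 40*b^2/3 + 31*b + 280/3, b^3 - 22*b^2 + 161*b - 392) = b^2 - 15*b + 56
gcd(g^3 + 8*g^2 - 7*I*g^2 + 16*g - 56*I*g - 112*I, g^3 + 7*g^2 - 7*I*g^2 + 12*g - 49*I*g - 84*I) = g^2 + g*(4 - 7*I) - 28*I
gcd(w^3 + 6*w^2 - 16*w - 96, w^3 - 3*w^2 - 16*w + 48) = w^2 - 16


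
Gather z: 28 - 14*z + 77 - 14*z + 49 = 154 - 28*z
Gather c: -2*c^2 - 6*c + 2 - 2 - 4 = -2*c^2 - 6*c - 4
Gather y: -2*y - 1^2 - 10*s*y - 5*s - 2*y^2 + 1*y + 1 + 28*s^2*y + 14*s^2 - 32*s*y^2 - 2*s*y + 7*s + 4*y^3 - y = 14*s^2 + 2*s + 4*y^3 + y^2*(-32*s - 2) + y*(28*s^2 - 12*s - 2)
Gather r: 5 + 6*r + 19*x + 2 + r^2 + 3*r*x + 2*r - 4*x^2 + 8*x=r^2 + r*(3*x + 8) - 4*x^2 + 27*x + 7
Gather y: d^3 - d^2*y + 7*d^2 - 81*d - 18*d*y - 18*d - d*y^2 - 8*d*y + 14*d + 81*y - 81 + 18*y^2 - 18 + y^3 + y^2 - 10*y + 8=d^3 + 7*d^2 - 85*d + y^3 + y^2*(19 - d) + y*(-d^2 - 26*d + 71) - 91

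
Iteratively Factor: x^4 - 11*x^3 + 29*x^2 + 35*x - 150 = (x - 5)*(x^3 - 6*x^2 - x + 30) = (x - 5)*(x + 2)*(x^2 - 8*x + 15) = (x - 5)*(x - 3)*(x + 2)*(x - 5)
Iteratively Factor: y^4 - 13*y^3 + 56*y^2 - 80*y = (y - 4)*(y^3 - 9*y^2 + 20*y) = (y - 5)*(y - 4)*(y^2 - 4*y) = y*(y - 5)*(y - 4)*(y - 4)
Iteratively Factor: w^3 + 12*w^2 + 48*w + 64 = (w + 4)*(w^2 + 8*w + 16) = (w + 4)^2*(w + 4)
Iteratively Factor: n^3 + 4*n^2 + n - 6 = (n + 3)*(n^2 + n - 2) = (n + 2)*(n + 3)*(n - 1)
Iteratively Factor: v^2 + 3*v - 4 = (v - 1)*(v + 4)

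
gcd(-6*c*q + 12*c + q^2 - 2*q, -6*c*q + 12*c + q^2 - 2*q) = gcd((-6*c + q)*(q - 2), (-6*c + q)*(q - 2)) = -6*c*q + 12*c + q^2 - 2*q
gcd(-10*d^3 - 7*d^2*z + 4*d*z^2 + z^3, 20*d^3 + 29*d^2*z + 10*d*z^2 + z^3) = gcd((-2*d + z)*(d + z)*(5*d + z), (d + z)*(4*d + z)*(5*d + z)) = 5*d^2 + 6*d*z + z^2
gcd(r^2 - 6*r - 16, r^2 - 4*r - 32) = r - 8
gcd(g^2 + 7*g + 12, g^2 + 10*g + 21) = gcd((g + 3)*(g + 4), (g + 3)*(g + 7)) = g + 3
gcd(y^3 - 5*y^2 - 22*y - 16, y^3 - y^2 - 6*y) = y + 2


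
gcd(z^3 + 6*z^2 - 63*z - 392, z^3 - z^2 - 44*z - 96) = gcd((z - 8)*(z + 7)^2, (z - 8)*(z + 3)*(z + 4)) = z - 8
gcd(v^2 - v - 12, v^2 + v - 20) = v - 4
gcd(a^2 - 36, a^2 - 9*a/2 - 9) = a - 6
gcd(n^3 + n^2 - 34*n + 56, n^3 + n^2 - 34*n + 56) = n^3 + n^2 - 34*n + 56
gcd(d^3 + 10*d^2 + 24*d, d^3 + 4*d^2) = d^2 + 4*d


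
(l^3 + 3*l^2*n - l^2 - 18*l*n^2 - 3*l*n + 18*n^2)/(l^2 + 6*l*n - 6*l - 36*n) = (l^2 - 3*l*n - l + 3*n)/(l - 6)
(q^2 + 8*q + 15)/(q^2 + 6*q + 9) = (q + 5)/(q + 3)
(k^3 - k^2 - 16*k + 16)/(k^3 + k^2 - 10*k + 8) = (k - 4)/(k - 2)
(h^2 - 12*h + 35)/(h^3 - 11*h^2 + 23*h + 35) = 1/(h + 1)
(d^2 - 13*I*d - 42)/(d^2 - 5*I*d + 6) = (d - 7*I)/(d + I)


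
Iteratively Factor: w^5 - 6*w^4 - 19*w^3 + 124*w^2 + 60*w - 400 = (w + 2)*(w^4 - 8*w^3 - 3*w^2 + 130*w - 200) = (w - 5)*(w + 2)*(w^3 - 3*w^2 - 18*w + 40) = (w - 5)*(w + 2)*(w + 4)*(w^2 - 7*w + 10) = (w - 5)^2*(w + 2)*(w + 4)*(w - 2)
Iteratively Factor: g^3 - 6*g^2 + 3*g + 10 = (g + 1)*(g^2 - 7*g + 10) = (g - 5)*(g + 1)*(g - 2)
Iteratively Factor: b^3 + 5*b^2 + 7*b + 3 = (b + 1)*(b^2 + 4*b + 3) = (b + 1)^2*(b + 3)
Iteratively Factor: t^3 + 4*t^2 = (t)*(t^2 + 4*t) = t*(t + 4)*(t)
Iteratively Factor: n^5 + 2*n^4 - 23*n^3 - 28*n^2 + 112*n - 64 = (n - 1)*(n^4 + 3*n^3 - 20*n^2 - 48*n + 64) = (n - 1)^2*(n^3 + 4*n^2 - 16*n - 64) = (n - 1)^2*(n + 4)*(n^2 - 16) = (n - 1)^2*(n + 4)^2*(n - 4)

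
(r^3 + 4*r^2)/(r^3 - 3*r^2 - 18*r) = r*(r + 4)/(r^2 - 3*r - 18)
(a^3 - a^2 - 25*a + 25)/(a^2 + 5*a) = a - 6 + 5/a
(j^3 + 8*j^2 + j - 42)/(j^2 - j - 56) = (j^2 + j - 6)/(j - 8)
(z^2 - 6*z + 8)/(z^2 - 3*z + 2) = (z - 4)/(z - 1)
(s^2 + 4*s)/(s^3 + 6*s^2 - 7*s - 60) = s/(s^2 + 2*s - 15)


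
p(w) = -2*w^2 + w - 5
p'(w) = 1 - 4*w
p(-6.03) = -83.75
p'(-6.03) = 25.12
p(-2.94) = -25.23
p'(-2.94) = 12.76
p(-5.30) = -66.48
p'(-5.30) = 22.20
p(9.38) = -171.59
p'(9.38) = -36.52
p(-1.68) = -12.32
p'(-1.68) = 7.72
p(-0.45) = -5.86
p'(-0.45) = 2.80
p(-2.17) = -16.59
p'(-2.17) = 9.68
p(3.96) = -32.40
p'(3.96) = -14.84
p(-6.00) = -83.00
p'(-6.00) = 25.00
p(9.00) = -158.00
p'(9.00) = -35.00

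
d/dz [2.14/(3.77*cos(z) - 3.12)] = 8.0678*sin(z)/(3.77*cos(z) - 3.12)^2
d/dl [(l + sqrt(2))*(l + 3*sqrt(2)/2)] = 2*l + 5*sqrt(2)/2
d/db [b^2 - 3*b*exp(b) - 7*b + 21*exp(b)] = -3*b*exp(b) + 2*b + 18*exp(b) - 7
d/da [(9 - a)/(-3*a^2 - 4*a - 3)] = 3*(-a^2 + 18*a + 13)/(9*a^4 + 24*a^3 + 34*a^2 + 24*a + 9)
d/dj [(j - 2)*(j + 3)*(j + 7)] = 3*j^2 + 16*j + 1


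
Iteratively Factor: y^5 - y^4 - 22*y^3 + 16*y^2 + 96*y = (y)*(y^4 - y^3 - 22*y^2 + 16*y + 96) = y*(y + 2)*(y^3 - 3*y^2 - 16*y + 48) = y*(y - 4)*(y + 2)*(y^2 + y - 12) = y*(y - 4)*(y + 2)*(y + 4)*(y - 3)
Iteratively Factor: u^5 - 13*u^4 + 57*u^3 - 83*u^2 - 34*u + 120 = (u + 1)*(u^4 - 14*u^3 + 71*u^2 - 154*u + 120) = (u - 4)*(u + 1)*(u^3 - 10*u^2 + 31*u - 30) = (u - 4)*(u - 2)*(u + 1)*(u^2 - 8*u + 15) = (u - 4)*(u - 3)*(u - 2)*(u + 1)*(u - 5)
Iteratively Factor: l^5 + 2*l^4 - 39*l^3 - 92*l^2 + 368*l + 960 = (l + 3)*(l^4 - l^3 - 36*l^2 + 16*l + 320) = (l - 4)*(l + 3)*(l^3 + 3*l^2 - 24*l - 80) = (l - 4)*(l + 3)*(l + 4)*(l^2 - l - 20) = (l - 5)*(l - 4)*(l + 3)*(l + 4)*(l + 4)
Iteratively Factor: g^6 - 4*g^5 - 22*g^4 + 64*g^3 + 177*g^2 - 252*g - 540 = (g + 2)*(g^5 - 6*g^4 - 10*g^3 + 84*g^2 + 9*g - 270) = (g - 3)*(g + 2)*(g^4 - 3*g^3 - 19*g^2 + 27*g + 90) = (g - 5)*(g - 3)*(g + 2)*(g^3 + 2*g^2 - 9*g - 18) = (g - 5)*(g - 3)*(g + 2)^2*(g^2 - 9) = (g - 5)*(g - 3)^2*(g + 2)^2*(g + 3)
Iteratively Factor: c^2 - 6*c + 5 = (c - 5)*(c - 1)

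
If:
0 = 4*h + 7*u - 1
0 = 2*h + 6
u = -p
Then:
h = -3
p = -13/7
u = 13/7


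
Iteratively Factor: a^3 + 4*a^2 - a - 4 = (a + 4)*(a^2 - 1) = (a + 1)*(a + 4)*(a - 1)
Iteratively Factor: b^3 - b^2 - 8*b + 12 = (b - 2)*(b^2 + b - 6) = (b - 2)*(b + 3)*(b - 2)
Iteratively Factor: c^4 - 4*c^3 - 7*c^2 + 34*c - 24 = (c + 3)*(c^3 - 7*c^2 + 14*c - 8) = (c - 2)*(c + 3)*(c^2 - 5*c + 4) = (c - 2)*(c - 1)*(c + 3)*(c - 4)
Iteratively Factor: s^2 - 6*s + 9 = (s - 3)*(s - 3)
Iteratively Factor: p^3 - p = (p)*(p^2 - 1) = p*(p - 1)*(p + 1)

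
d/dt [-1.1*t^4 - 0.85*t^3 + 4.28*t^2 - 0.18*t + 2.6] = -4.4*t^3 - 2.55*t^2 + 8.56*t - 0.18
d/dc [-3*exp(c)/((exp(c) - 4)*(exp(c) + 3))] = 3*(exp(2*c) + 12)*exp(c)/(exp(4*c) - 2*exp(3*c) - 23*exp(2*c) + 24*exp(c) + 144)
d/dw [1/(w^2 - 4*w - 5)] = 2*(2 - w)/(-w^2 + 4*w + 5)^2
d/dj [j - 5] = 1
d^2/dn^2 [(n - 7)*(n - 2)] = 2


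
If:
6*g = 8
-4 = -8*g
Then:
No Solution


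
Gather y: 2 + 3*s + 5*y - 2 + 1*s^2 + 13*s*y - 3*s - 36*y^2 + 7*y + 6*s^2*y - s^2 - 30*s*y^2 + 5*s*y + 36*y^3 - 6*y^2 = 36*y^3 + y^2*(-30*s - 42) + y*(6*s^2 + 18*s + 12)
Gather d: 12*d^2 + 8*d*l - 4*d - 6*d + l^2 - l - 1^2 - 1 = 12*d^2 + d*(8*l - 10) + l^2 - l - 2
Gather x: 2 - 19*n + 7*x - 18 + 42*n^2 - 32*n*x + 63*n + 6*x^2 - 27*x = 42*n^2 + 44*n + 6*x^2 + x*(-32*n - 20) - 16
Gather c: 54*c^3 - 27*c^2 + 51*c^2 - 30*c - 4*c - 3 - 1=54*c^3 + 24*c^2 - 34*c - 4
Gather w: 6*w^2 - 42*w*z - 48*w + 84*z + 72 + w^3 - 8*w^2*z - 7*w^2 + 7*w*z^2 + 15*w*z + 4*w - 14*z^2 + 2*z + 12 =w^3 + w^2*(-8*z - 1) + w*(7*z^2 - 27*z - 44) - 14*z^2 + 86*z + 84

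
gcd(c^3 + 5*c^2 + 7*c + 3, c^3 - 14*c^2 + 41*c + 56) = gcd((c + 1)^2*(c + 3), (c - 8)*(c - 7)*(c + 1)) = c + 1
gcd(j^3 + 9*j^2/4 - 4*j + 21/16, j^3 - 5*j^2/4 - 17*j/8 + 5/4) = j - 1/2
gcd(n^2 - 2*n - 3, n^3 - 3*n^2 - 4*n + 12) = n - 3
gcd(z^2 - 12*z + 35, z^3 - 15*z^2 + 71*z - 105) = z^2 - 12*z + 35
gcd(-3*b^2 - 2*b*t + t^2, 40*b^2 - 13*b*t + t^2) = 1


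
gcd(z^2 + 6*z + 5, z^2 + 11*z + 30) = z + 5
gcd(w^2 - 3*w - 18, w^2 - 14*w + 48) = w - 6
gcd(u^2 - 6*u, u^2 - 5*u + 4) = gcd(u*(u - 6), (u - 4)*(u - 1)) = 1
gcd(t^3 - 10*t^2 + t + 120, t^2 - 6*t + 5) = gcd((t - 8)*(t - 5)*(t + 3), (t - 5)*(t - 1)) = t - 5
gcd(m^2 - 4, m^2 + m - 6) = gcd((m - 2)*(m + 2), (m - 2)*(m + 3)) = m - 2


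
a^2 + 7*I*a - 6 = (a + I)*(a + 6*I)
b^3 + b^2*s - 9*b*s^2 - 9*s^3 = (b - 3*s)*(b + s)*(b + 3*s)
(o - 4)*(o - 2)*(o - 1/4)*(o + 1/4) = o^4 - 6*o^3 + 127*o^2/16 + 3*o/8 - 1/2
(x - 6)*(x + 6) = x^2 - 36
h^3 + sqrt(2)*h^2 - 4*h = h*(h - sqrt(2))*(h + 2*sqrt(2))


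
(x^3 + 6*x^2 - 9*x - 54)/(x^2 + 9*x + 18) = x - 3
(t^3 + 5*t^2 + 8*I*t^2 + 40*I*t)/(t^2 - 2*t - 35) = t*(t + 8*I)/(t - 7)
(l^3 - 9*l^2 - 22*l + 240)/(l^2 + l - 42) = (l^2 - 3*l - 40)/(l + 7)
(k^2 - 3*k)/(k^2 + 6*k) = (k - 3)/(k + 6)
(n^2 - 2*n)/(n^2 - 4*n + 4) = n/(n - 2)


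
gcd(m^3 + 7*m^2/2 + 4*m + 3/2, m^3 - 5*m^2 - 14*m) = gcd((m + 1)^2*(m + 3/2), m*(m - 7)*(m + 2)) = 1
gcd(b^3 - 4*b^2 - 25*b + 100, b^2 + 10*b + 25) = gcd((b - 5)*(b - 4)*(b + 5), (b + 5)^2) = b + 5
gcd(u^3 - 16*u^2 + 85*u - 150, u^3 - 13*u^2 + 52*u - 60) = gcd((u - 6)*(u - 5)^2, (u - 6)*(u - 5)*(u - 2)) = u^2 - 11*u + 30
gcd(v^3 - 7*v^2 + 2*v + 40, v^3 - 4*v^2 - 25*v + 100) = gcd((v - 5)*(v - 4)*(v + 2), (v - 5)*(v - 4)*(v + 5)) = v^2 - 9*v + 20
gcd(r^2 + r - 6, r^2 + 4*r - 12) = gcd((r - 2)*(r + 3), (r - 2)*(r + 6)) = r - 2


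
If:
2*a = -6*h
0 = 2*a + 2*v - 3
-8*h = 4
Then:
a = 3/2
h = -1/2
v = 0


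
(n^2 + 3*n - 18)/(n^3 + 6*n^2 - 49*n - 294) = (n - 3)/(n^2 - 49)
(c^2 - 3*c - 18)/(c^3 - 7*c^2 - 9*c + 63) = (c - 6)/(c^2 - 10*c + 21)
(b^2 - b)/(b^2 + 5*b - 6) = b/(b + 6)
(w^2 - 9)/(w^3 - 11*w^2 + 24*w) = (w + 3)/(w*(w - 8))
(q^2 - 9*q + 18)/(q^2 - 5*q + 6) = (q - 6)/(q - 2)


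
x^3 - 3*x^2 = x^2*(x - 3)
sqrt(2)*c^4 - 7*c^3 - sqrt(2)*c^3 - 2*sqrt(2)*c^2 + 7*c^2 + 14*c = c*(c - 2)*(c - 7*sqrt(2)/2)*(sqrt(2)*c + sqrt(2))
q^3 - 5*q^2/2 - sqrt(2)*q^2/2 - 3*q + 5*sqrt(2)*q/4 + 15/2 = (q - 5/2)*(q - 3*sqrt(2)/2)*(q + sqrt(2))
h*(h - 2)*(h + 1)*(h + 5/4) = h^4 + h^3/4 - 13*h^2/4 - 5*h/2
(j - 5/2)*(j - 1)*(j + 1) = j^3 - 5*j^2/2 - j + 5/2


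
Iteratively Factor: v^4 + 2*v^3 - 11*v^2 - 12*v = (v + 1)*(v^3 + v^2 - 12*v) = v*(v + 1)*(v^2 + v - 12) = v*(v + 1)*(v + 4)*(v - 3)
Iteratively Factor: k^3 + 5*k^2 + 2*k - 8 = (k - 1)*(k^2 + 6*k + 8) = (k - 1)*(k + 4)*(k + 2)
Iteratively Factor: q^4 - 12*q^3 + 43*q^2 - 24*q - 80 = (q + 1)*(q^3 - 13*q^2 + 56*q - 80) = (q - 4)*(q + 1)*(q^2 - 9*q + 20) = (q - 4)^2*(q + 1)*(q - 5)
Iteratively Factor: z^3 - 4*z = (z)*(z^2 - 4) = z*(z - 2)*(z + 2)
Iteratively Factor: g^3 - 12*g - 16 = (g - 4)*(g^2 + 4*g + 4) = (g - 4)*(g + 2)*(g + 2)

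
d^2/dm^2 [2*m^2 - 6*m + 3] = 4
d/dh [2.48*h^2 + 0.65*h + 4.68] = 4.96*h + 0.65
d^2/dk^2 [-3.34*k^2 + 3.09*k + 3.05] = -6.68000000000000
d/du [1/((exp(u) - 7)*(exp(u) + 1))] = 2*(3 - exp(u))*exp(u)/(exp(4*u) - 12*exp(3*u) + 22*exp(2*u) + 84*exp(u) + 49)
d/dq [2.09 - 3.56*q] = -3.56000000000000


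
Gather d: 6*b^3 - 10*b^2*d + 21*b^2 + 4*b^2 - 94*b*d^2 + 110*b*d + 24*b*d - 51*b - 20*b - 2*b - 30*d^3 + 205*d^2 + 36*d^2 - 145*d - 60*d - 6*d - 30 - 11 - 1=6*b^3 + 25*b^2 - 73*b - 30*d^3 + d^2*(241 - 94*b) + d*(-10*b^2 + 134*b - 211) - 42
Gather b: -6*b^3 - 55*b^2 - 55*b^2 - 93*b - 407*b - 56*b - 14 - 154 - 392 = -6*b^3 - 110*b^2 - 556*b - 560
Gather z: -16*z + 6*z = -10*z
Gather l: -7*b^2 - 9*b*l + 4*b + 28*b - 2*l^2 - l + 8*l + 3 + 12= -7*b^2 + 32*b - 2*l^2 + l*(7 - 9*b) + 15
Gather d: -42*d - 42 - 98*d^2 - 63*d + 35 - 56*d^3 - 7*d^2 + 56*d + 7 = -56*d^3 - 105*d^2 - 49*d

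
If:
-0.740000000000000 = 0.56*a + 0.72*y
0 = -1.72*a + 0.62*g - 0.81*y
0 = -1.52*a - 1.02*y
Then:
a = 1.44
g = 1.19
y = -2.15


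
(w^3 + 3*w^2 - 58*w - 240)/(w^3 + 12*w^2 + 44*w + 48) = (w^2 - 3*w - 40)/(w^2 + 6*w + 8)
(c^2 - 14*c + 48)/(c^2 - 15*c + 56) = (c - 6)/(c - 7)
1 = 1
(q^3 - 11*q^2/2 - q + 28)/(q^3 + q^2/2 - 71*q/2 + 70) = (2*q^2 - 3*q - 14)/(2*q^2 + 9*q - 35)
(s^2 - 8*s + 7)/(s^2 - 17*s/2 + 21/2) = 2*(s - 1)/(2*s - 3)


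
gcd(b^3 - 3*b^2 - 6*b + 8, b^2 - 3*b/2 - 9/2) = 1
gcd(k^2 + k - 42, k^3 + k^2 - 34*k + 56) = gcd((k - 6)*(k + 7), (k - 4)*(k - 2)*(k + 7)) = k + 7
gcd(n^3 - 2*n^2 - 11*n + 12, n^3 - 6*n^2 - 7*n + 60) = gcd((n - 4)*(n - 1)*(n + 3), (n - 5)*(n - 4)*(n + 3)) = n^2 - n - 12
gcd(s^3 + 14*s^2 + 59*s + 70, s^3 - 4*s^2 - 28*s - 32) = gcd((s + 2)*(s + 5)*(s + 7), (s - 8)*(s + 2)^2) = s + 2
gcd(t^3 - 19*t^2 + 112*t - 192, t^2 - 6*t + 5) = 1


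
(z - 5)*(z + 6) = z^2 + z - 30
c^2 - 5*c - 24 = (c - 8)*(c + 3)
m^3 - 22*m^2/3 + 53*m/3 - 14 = (m - 3)*(m - 7/3)*(m - 2)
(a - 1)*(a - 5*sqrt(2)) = a^2 - 5*sqrt(2)*a - a + 5*sqrt(2)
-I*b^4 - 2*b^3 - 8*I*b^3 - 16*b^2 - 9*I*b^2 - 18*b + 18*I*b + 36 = (b + 3)*(b + 6)*(b - 2*I)*(-I*b + I)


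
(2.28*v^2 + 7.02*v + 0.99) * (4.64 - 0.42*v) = -0.9576*v^3 + 7.6308*v^2 + 32.157*v + 4.5936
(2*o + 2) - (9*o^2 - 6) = -9*o^2 + 2*o + 8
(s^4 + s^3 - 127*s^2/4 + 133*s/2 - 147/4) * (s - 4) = s^5 - 3*s^4 - 143*s^3/4 + 387*s^2/2 - 1211*s/4 + 147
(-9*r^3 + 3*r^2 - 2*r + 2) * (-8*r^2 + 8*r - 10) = 72*r^5 - 96*r^4 + 130*r^3 - 62*r^2 + 36*r - 20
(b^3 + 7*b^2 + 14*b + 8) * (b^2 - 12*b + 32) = b^5 - 5*b^4 - 38*b^3 + 64*b^2 + 352*b + 256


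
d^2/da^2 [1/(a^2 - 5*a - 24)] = 2*(a^2 - 5*a - (2*a - 5)^2 - 24)/(-a^2 + 5*a + 24)^3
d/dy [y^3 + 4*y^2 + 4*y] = 3*y^2 + 8*y + 4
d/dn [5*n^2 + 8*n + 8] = 10*n + 8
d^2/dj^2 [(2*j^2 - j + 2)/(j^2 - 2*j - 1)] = 2*(3*j^3 + 12*j^2 - 15*j + 14)/(j^6 - 6*j^5 + 9*j^4 + 4*j^3 - 9*j^2 - 6*j - 1)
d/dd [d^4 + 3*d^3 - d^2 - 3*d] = 4*d^3 + 9*d^2 - 2*d - 3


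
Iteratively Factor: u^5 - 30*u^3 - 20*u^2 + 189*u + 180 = (u + 4)*(u^4 - 4*u^3 - 14*u^2 + 36*u + 45) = (u - 3)*(u + 4)*(u^3 - u^2 - 17*u - 15) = (u - 3)*(u + 3)*(u + 4)*(u^2 - 4*u - 5) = (u - 3)*(u + 1)*(u + 3)*(u + 4)*(u - 5)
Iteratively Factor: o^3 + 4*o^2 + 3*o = (o)*(o^2 + 4*o + 3) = o*(o + 3)*(o + 1)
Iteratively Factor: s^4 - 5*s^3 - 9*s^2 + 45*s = (s - 5)*(s^3 - 9*s) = (s - 5)*(s + 3)*(s^2 - 3*s) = s*(s - 5)*(s + 3)*(s - 3)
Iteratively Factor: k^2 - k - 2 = (k - 2)*(k + 1)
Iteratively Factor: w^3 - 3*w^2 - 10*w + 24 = (w - 2)*(w^2 - w - 12) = (w - 2)*(w + 3)*(w - 4)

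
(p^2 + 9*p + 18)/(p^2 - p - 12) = (p + 6)/(p - 4)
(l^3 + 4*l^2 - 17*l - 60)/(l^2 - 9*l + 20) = (l^2 + 8*l + 15)/(l - 5)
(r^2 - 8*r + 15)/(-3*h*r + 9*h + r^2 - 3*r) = (r - 5)/(-3*h + r)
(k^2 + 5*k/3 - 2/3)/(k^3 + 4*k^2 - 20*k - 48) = (k - 1/3)/(k^2 + 2*k - 24)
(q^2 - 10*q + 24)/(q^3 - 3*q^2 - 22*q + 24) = (q - 4)/(q^2 + 3*q - 4)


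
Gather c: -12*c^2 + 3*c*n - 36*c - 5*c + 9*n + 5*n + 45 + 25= -12*c^2 + c*(3*n - 41) + 14*n + 70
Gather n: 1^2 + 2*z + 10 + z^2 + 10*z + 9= z^2 + 12*z + 20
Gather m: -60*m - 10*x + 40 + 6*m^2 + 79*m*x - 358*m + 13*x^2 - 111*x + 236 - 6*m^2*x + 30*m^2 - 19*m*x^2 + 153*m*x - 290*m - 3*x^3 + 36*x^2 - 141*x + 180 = m^2*(36 - 6*x) + m*(-19*x^2 + 232*x - 708) - 3*x^3 + 49*x^2 - 262*x + 456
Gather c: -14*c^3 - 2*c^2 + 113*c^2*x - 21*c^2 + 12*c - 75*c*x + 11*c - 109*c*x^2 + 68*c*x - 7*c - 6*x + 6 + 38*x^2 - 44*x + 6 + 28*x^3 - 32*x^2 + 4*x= -14*c^3 + c^2*(113*x - 23) + c*(-109*x^2 - 7*x + 16) + 28*x^3 + 6*x^2 - 46*x + 12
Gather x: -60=-60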